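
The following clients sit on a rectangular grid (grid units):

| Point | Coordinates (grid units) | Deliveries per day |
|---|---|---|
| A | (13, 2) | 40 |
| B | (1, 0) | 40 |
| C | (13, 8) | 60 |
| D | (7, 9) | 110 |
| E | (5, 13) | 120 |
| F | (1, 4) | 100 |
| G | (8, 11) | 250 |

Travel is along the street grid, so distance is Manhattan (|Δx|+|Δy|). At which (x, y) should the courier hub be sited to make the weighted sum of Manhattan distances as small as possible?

(7, 11)

Manhattan distance separates: Σwᵢ(|x−xᵢ|+|y−yᵢ|) = Σwᵢ|x−xᵢ| + Σwᵢ|y−yᵢ|, so x and y are optimised independently as 1-D weighted medians.
Total weight W = 720; half = 360.
x-coordinate, sorted with cumulative weight:
  x=1 (B, w=40) cum 40
  x=1 (F, w=100) cum 140
  x=5 (E, w=120) cum 260
  x=7 (D, w=110) cum 370  ← median
  x=8 (G, w=250) cum 620
  x=13 (A, w=40) cum 660
  x=13 (C, w=60) cum 720
⇒ x* = 7
y-coordinate, sorted with cumulative weight:
  y=0 (B, w=40) cum 40
  y=2 (A, w=40) cum 80
  y=4 (F, w=100) cum 180
  y=8 (C, w=60) cum 240
  y=9 (D, w=110) cum 350
  y=11 (G, w=250) cum 600  ← median
  y=13 (E, w=120) cum 720
⇒ y* = 11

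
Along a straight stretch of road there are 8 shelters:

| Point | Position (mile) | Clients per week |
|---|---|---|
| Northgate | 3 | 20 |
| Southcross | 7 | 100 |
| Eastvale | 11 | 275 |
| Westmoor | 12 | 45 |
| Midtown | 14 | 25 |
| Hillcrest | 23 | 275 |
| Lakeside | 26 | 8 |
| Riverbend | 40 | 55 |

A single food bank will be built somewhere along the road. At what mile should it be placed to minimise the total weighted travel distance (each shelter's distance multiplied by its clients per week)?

x = 12

For a sum of weighted absolute distances on a line, the optimum is the weighted median (not the mean). Total weight W = 803; half-weight = 401.5.
Sort by position and accumulate weight:
  mile 3 (Northgate, w=20) → cum 20
  mile 7 (Southcross, w=100) → cum 120
  mile 11 (Eastvale, w=275) → cum 395
  mile 12 (Westmoor, w=45) → cum 440  ≥ 401.5 → median here
  mile 14 (Midtown, w=25) → cum 465
  mile 23 (Hillcrest, w=275) → cum 740
  mile 26 (Lakeside, w=8) → cum 748
  mile 40 (Riverbend, w=55) → cum 803
Optimal location: mile 12.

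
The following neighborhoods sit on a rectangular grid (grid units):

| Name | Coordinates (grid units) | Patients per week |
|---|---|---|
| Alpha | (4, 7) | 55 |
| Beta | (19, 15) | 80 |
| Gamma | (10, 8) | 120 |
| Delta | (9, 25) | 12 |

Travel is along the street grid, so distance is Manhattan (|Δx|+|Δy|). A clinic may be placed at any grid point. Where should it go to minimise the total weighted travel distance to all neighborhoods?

Manhattan distance separates: Σwᵢ(|x−xᵢ|+|y−yᵢ|) = Σwᵢ|x−xᵢ| + Σwᵢ|y−yᵢ|, so x and y are optimised independently as 1-D weighted medians.
Total weight W = 267; half = 133.5.
x-coordinate, sorted with cumulative weight:
  x=4 (Alpha, w=55) cum 55
  x=9 (Delta, w=12) cum 67
  x=10 (Gamma, w=120) cum 187  ← median
  x=19 (Beta, w=80) cum 267
⇒ x* = 10
y-coordinate, sorted with cumulative weight:
  y=7 (Alpha, w=55) cum 55
  y=8 (Gamma, w=120) cum 175  ← median
  y=15 (Beta, w=80) cum 255
  y=25 (Delta, w=12) cum 267
⇒ y* = 8

(10, 8)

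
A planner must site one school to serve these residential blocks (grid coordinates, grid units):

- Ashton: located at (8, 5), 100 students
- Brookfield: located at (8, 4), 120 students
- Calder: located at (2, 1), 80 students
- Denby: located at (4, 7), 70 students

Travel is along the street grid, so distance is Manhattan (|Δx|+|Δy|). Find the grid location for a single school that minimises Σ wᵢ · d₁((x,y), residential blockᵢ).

Manhattan distance separates: Σwᵢ(|x−xᵢ|+|y−yᵢ|) = Σwᵢ|x−xᵢ| + Σwᵢ|y−yᵢ|, so x and y are optimised independently as 1-D weighted medians.
Total weight W = 370; half = 185.
x-coordinate, sorted with cumulative weight:
  x=2 (Calder, w=80) cum 80
  x=4 (Denby, w=70) cum 150
  x=8 (Ashton, w=100) cum 250  ← median
  x=8 (Brookfield, w=120) cum 370
⇒ x* = 8
y-coordinate, sorted with cumulative weight:
  y=1 (Calder, w=80) cum 80
  y=4 (Brookfield, w=120) cum 200  ← median
  y=5 (Ashton, w=100) cum 300
  y=7 (Denby, w=70) cum 370
⇒ y* = 4

(8, 4)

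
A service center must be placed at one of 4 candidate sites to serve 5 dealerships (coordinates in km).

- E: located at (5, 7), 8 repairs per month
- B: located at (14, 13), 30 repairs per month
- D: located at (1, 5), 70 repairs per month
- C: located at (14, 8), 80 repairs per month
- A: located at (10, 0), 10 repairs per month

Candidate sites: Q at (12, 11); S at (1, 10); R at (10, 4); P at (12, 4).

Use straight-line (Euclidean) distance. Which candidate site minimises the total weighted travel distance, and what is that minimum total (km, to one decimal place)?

Total weighted distance at each candidate:
  Q (12, 11): total = 1426.7
  S (1, 10): total = 1977.0
  R (10, 4): total = 1468.5
  P (12, 4): total = 1513.2
Minimum is at Q with total 1426.7 km.

Q, total 1426.7 km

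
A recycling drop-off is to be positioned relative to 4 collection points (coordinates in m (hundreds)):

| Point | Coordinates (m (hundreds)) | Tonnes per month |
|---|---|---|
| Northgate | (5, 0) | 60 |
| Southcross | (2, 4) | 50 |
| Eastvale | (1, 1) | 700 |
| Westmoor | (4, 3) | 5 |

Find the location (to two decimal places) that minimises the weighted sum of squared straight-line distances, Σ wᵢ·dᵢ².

The minimiser of Σwᵢ‖p−pᵢ‖² is the weighted centroid p* = (Σwᵢpᵢ)/(Σwᵢ).
Σwᵢ = 815.
Σwᵢxᵢ = 60·5 + 50·2 + 700·1 + 5·4 = 1120.
Σwᵢyᵢ = 60·0 + 50·4 + 700·1 + 5·3 = 915.
x* = 1120/815 = 1.37, y* = 915/815 = 1.12.

(1.37, 1.12)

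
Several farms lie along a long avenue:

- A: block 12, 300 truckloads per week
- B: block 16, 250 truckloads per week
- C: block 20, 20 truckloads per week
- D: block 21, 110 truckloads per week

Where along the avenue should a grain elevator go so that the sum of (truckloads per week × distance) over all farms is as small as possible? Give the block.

x = 16

For a sum of weighted absolute distances on a line, the optimum is the weighted median (not the mean). Total weight W = 680; half-weight = 340.
Sort by position and accumulate weight:
  block 12 (A, w=300) → cum 300
  block 16 (B, w=250) → cum 550  ≥ 340 → median here
  block 20 (C, w=20) → cum 570
  block 21 (D, w=110) → cum 680
Optimal location: block 16.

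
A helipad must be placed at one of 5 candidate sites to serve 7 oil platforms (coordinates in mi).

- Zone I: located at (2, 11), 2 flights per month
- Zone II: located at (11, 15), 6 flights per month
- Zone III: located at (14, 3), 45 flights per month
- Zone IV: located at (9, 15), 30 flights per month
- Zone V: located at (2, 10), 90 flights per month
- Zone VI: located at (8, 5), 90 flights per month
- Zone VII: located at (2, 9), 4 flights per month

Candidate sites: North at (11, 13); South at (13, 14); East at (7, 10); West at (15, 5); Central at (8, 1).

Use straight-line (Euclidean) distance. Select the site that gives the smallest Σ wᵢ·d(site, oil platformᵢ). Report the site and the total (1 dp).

East, total 1585.0 mi

Total weighted distance at each candidate:
  North (11, 13): total = 2247.3
  South (13, 14): total = 2685.3
  East (7, 10): total = 1585.0
  West (15, 5): total = 2481.7
  Central (8, 1): total = 2188.4
Minimum is at East with total 1585.0 mi.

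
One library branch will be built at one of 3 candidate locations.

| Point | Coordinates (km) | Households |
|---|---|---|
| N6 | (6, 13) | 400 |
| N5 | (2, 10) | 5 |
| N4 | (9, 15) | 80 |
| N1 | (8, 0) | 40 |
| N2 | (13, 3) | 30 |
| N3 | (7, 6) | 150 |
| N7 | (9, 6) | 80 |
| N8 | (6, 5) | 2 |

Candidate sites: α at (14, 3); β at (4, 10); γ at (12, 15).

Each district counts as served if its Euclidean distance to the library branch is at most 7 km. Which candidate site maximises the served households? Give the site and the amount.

β, covering 637

Coverage radius r = 7 km; a point is covered iff (Δx)²+(Δy)² ≤ 7² = 49.
  α (14, 3): covers {N1, N2, N7} → 150
  β (4, 10): covers {N6, N5, N3, N7, N8} → 637
  γ (12, 15): covers {N6, N4} → 480
Maximum coverage at β: 637 households.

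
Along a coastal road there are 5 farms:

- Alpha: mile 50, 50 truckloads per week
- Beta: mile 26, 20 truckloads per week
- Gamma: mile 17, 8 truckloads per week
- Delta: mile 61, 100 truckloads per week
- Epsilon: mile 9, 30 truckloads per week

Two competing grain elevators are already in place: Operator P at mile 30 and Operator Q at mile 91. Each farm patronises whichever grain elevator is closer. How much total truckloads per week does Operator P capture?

108

The indifferent point is the midpoint (30+91)/2 = 60.5; farms left of it (closer to Operator P at 30) go to Operator P, those right go to Operator Q.
  Epsilon at 9 (w=30) → Operator P
  Gamma at 17 (w=8) → Operator P
  Beta at 26 (w=20) → Operator P
  Alpha at 50 (w=50) → Operator P
  Delta at 61 (w=100) → Operator Q
Operator P captures 108; Operator Q captures 100.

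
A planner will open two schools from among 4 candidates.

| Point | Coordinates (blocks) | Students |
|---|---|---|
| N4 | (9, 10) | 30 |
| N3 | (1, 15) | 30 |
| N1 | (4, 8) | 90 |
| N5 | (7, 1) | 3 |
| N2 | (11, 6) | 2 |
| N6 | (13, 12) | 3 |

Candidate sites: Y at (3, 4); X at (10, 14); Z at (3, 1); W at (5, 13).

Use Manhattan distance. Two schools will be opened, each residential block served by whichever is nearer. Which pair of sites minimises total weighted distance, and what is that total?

Evaluate every pair (each demand assigned to the nearer of the two):
  {Y, W}: total = 908
  {X, W}: total = 945
  {Y, X}: total = 954
  {Z, W}: total = 995
  {X, Z}: total = 1215
  {Y, Z}: total = 1286
Best pair: {Y, W} with total 908.

{Y, W}, total 908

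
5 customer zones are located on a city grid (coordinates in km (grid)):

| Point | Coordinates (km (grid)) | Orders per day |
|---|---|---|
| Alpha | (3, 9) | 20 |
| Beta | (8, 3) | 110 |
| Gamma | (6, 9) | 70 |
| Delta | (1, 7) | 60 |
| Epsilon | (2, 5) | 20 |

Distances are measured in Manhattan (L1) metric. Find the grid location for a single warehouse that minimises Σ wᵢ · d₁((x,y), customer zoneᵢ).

Manhattan distance separates: Σwᵢ(|x−xᵢ|+|y−yᵢ|) = Σwᵢ|x−xᵢ| + Σwᵢ|y−yᵢ|, so x and y are optimised independently as 1-D weighted medians.
Total weight W = 280; half = 140.
x-coordinate, sorted with cumulative weight:
  x=1 (Delta, w=60) cum 60
  x=2 (Epsilon, w=20) cum 80
  x=3 (Alpha, w=20) cum 100
  x=6 (Gamma, w=70) cum 170  ← median
  x=8 (Beta, w=110) cum 280
⇒ x* = 6
y-coordinate, sorted with cumulative weight:
  y=3 (Beta, w=110) cum 110
  y=5 (Epsilon, w=20) cum 130
  y=7 (Delta, w=60) cum 190  ← median
  y=9 (Alpha, w=20) cum 210
  y=9 (Gamma, w=70) cum 280
⇒ y* = 7

(6, 7)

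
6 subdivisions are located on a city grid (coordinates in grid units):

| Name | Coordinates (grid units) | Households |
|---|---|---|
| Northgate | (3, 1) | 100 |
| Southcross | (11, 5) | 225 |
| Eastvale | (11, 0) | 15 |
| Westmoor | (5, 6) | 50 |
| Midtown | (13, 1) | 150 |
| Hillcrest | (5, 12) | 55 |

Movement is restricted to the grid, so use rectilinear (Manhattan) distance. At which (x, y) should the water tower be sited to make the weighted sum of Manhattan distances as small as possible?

Manhattan distance separates: Σwᵢ(|x−xᵢ|+|y−yᵢ|) = Σwᵢ|x−xᵢ| + Σwᵢ|y−yᵢ|, so x and y are optimised independently as 1-D weighted medians.
Total weight W = 595; half = 297.5.
x-coordinate, sorted with cumulative weight:
  x=3 (Northgate, w=100) cum 100
  x=5 (Westmoor, w=50) cum 150
  x=5 (Hillcrest, w=55) cum 205
  x=11 (Southcross, w=225) cum 430  ← median
  x=11 (Eastvale, w=15) cum 445
  x=13 (Midtown, w=150) cum 595
⇒ x* = 11
y-coordinate, sorted with cumulative weight:
  y=0 (Eastvale, w=15) cum 15
  y=1 (Northgate, w=100) cum 115
  y=1 (Midtown, w=150) cum 265
  y=5 (Southcross, w=225) cum 490  ← median
  y=6 (Westmoor, w=50) cum 540
  y=12 (Hillcrest, w=55) cum 595
⇒ y* = 5

(11, 5)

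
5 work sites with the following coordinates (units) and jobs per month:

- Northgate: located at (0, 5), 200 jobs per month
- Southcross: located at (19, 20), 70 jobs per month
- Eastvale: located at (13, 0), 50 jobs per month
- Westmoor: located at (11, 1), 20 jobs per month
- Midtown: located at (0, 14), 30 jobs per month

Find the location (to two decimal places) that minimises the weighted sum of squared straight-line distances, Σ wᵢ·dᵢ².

The minimiser of Σwᵢ‖p−pᵢ‖² is the weighted centroid p* = (Σwᵢpᵢ)/(Σwᵢ).
Σwᵢ = 370.
Σwᵢxᵢ = 200·0 + 70·19 + 50·13 + 20·11 + 30·0 = 2200.
Σwᵢyᵢ = 200·5 + 70·20 + 50·0 + 20·1 + 30·14 = 2840.
x* = 2200/370 = 5.95, y* = 2840/370 = 7.68.

(5.95, 7.68)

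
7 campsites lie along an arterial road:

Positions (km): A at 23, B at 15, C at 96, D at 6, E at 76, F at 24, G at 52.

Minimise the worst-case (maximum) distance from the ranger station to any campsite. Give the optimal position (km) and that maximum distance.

The 1-center on a line is the midpoint of the two extreme points: leftmost at 6, rightmost at 96.
Optimal location = (6 + 96)/2 = 51; maximum distance = (96 − 6)/2 = 45.

location 51, max distance 45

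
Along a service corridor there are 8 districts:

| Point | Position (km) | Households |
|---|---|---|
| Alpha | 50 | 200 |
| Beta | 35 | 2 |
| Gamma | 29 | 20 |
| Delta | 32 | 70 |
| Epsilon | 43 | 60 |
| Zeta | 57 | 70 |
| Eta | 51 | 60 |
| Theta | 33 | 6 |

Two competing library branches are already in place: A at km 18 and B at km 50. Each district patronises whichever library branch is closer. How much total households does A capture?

96

The indifferent point is the midpoint (18+50)/2 = 34; districts left of it (closer to A at 18) go to A, those right go to B.
  Gamma at 29 (w=20) → A
  Delta at 32 (w=70) → A
  Theta at 33 (w=6) → A
  Beta at 35 (w=2) → B
  Epsilon at 43 (w=60) → B
  Alpha at 50 (w=200) → B
  Eta at 51 (w=60) → B
  Zeta at 57 (w=70) → B
A captures 96; B captures 392.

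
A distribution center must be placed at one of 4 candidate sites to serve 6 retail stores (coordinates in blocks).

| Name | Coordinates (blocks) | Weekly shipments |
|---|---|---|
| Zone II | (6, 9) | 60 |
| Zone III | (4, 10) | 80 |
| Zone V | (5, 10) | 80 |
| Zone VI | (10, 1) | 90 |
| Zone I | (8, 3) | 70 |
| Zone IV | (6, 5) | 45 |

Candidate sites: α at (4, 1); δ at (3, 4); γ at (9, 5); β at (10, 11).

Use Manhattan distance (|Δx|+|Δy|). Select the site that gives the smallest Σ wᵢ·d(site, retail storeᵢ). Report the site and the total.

Total weighted distance at each candidate:
  α (4, 1): total = 3350
  δ (3, 4): total = 3180
  γ (9, 5): total = 2735
  β (10, 11): total = 3450
Minimum is at γ with total 2735 blocks.

γ, total 2735 blocks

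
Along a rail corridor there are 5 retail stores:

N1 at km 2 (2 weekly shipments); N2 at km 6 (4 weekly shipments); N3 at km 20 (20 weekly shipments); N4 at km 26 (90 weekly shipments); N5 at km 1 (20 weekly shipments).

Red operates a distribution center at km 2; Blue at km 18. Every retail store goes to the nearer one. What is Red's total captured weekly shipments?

The indifferent point is the midpoint (2+18)/2 = 10; retail stores left of it (closer to Red at 2) go to Red, those right go to Blue.
  N5 at 1 (w=20) → Red
  N1 at 2 (w=2) → Red
  N2 at 6 (w=4) → Red
  N3 at 20 (w=20) → Blue
  N4 at 26 (w=90) → Blue
Red captures 26; Blue captures 110.

26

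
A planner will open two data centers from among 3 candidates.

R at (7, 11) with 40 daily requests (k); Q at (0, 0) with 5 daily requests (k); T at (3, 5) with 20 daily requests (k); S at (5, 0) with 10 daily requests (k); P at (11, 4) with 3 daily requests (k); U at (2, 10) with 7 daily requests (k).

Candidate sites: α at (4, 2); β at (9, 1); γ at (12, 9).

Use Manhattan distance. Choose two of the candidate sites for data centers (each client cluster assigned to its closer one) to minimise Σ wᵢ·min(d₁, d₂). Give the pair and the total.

Evaluate every pair (each demand assigned to the nearer of the two):
  {α, γ}: total = 508
  {β, γ}: total = 672
  {α, β}: total = 705
Best pair: {α, γ} with total 508.

{α, γ}, total 508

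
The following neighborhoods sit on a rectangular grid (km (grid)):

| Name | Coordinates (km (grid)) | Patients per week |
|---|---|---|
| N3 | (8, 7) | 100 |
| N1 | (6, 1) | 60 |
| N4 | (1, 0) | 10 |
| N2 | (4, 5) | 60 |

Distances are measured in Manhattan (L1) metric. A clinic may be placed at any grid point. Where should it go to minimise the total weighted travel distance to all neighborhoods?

Manhattan distance separates: Σwᵢ(|x−xᵢ|+|y−yᵢ|) = Σwᵢ|x−xᵢ| + Σwᵢ|y−yᵢ|, so x and y are optimised independently as 1-D weighted medians.
Total weight W = 230; half = 115.
x-coordinate, sorted with cumulative weight:
  x=1 (N4, w=10) cum 10
  x=4 (N2, w=60) cum 70
  x=6 (N1, w=60) cum 130  ← median
  x=8 (N3, w=100) cum 230
⇒ x* = 6
y-coordinate, sorted with cumulative weight:
  y=0 (N4, w=10) cum 10
  y=1 (N1, w=60) cum 70
  y=5 (N2, w=60) cum 130  ← median
  y=7 (N3, w=100) cum 230
⇒ y* = 5

(6, 5)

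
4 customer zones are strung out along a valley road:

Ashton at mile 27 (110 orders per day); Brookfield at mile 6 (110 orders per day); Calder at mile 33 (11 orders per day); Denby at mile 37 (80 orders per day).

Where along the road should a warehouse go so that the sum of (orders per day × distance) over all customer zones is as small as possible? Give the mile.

x = 27

For a sum of weighted absolute distances on a line, the optimum is the weighted median (not the mean). Total weight W = 311; half-weight = 155.5.
Sort by position and accumulate weight:
  mile 6 (Brookfield, w=110) → cum 110
  mile 27 (Ashton, w=110) → cum 220  ≥ 155.5 → median here
  mile 33 (Calder, w=11) → cum 231
  mile 37 (Denby, w=80) → cum 311
Optimal location: mile 27.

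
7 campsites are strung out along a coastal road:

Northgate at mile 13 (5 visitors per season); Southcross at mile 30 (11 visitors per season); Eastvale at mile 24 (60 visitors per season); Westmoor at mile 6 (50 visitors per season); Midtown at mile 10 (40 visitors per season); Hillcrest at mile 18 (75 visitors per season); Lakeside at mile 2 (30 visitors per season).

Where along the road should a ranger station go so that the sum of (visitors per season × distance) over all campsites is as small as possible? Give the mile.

x = 18

For a sum of weighted absolute distances on a line, the optimum is the weighted median (not the mean). Total weight W = 271; half-weight = 135.5.
Sort by position and accumulate weight:
  mile 2 (Lakeside, w=30) → cum 30
  mile 6 (Westmoor, w=50) → cum 80
  mile 10 (Midtown, w=40) → cum 120
  mile 13 (Northgate, w=5) → cum 125
  mile 18 (Hillcrest, w=75) → cum 200  ≥ 135.5 → median here
  mile 24 (Eastvale, w=60) → cum 260
  mile 30 (Southcross, w=11) → cum 271
Optimal location: mile 18.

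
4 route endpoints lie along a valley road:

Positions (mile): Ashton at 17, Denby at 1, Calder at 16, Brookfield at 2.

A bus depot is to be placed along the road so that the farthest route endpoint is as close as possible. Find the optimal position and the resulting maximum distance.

location 9, max distance 8

The 1-center on a line is the midpoint of the two extreme points: leftmost at 1, rightmost at 17.
Optimal location = (1 + 17)/2 = 9; maximum distance = (17 − 1)/2 = 8.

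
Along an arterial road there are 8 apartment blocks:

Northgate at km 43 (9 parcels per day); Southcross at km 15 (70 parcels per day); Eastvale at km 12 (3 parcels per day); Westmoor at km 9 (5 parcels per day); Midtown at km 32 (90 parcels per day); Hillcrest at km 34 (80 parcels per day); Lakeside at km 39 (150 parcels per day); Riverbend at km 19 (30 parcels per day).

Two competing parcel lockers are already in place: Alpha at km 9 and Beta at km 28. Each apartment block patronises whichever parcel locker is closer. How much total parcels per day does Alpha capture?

78

The indifferent point is the midpoint (9+28)/2 = 18.5; apartment blocks left of it (closer to Alpha at 9) go to Alpha, those right go to Beta.
  Westmoor at 9 (w=5) → Alpha
  Eastvale at 12 (w=3) → Alpha
  Southcross at 15 (w=70) → Alpha
  Riverbend at 19 (w=30) → Beta
  Midtown at 32 (w=90) → Beta
  Hillcrest at 34 (w=80) → Beta
  Lakeside at 39 (w=150) → Beta
  Northgate at 43 (w=9) → Beta
Alpha captures 78; Beta captures 359.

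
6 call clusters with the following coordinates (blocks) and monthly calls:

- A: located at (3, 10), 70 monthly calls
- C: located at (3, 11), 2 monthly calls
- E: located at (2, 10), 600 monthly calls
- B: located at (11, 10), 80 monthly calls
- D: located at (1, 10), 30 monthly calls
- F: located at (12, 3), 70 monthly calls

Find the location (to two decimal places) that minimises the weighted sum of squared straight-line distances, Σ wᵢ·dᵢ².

The minimiser of Σwᵢ‖p−pᵢ‖² is the weighted centroid p* = (Σwᵢpᵢ)/(Σwᵢ).
Σwᵢ = 852.
Σwᵢxᵢ = 70·3 + 2·3 + 600·2 + 80·11 + 30·1 + 70·12 = 3166.
Σwᵢyᵢ = 70·10 + 2·11 + 600·10 + 80·10 + 30·10 + 70·3 = 8032.
x* = 3166/852 = 3.72, y* = 8032/852 = 9.43.

(3.72, 9.43)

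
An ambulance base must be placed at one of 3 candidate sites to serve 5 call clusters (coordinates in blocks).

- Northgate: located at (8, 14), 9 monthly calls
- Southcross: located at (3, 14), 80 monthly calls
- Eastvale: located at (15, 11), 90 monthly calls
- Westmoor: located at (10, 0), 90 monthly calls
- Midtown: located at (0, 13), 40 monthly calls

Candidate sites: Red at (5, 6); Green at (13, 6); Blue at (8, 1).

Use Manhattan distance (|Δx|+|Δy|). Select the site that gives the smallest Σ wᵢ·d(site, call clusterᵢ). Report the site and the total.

Total weighted distance at each candidate:
  Red (5, 6): total = 3719
  Green (13, 6): total = 3797
  Blue (8, 1): total = 4157
Minimum is at Red with total 3719 blocks.

Red, total 3719 blocks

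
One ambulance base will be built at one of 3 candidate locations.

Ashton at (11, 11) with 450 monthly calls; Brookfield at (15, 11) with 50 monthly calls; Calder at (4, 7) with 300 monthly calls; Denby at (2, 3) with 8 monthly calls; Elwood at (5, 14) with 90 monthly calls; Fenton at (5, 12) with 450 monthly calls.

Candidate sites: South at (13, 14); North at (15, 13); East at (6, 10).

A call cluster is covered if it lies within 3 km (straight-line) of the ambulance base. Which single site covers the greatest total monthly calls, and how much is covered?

East, covering 450

Coverage radius r = 3 km; a point is covered iff (Δx)²+(Δy)² ≤ 3² = 9.
  South (13, 14): covers {none} → 0
  North (15, 13): covers {Brookfield} → 50
  East (6, 10): covers {Fenton} → 450
Maximum coverage at East: 450 monthly calls.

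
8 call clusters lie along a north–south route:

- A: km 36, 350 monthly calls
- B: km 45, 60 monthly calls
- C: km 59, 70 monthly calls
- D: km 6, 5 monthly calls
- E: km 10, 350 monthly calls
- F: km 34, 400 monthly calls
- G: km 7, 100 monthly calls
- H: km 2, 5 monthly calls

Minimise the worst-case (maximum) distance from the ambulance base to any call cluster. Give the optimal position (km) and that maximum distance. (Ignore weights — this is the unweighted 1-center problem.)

The 1-center on a line is the midpoint of the two extreme points: leftmost at 2, rightmost at 59.
Optimal location = (2 + 59)/2 = 30.5; maximum distance = (59 − 2)/2 = 28.5.

location 30.5, max distance 28.5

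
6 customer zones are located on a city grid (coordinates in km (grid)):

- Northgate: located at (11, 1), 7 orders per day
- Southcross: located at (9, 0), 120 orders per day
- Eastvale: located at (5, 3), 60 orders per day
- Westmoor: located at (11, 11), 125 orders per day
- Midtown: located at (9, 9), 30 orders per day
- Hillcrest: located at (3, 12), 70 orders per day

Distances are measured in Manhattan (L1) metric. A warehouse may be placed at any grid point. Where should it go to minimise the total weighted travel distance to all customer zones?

Manhattan distance separates: Σwᵢ(|x−xᵢ|+|y−yᵢ|) = Σwᵢ|x−xᵢ| + Σwᵢ|y−yᵢ|, so x and y are optimised independently as 1-D weighted medians.
Total weight W = 412; half = 206.
x-coordinate, sorted with cumulative weight:
  x=3 (Hillcrest, w=70) cum 70
  x=5 (Eastvale, w=60) cum 130
  x=9 (Southcross, w=120) cum 250  ← median
  x=9 (Midtown, w=30) cum 280
  x=11 (Northgate, w=7) cum 287
  x=11 (Westmoor, w=125) cum 412
⇒ x* = 9
y-coordinate, sorted with cumulative weight:
  y=0 (Southcross, w=120) cum 120
  y=1 (Northgate, w=7) cum 127
  y=3 (Eastvale, w=60) cum 187
  y=9 (Midtown, w=30) cum 217  ← median
  y=11 (Westmoor, w=125) cum 342
  y=12 (Hillcrest, w=70) cum 412
⇒ y* = 9

(9, 9)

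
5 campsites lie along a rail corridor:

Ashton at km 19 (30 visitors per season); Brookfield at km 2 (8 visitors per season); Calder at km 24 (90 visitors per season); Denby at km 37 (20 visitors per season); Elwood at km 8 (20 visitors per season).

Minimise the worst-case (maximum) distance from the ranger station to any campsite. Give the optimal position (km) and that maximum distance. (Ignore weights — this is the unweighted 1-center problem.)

The 1-center on a line is the midpoint of the two extreme points: leftmost at 2, rightmost at 37.
Optimal location = (2 + 37)/2 = 19.5; maximum distance = (37 − 2)/2 = 17.5.

location 19.5, max distance 17.5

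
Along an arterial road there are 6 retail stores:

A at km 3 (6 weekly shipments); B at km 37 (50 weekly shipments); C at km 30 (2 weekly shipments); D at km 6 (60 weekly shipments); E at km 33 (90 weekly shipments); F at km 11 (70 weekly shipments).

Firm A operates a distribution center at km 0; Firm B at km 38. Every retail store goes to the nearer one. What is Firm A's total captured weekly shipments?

The indifferent point is the midpoint (0+38)/2 = 19; retail stores left of it (closer to Firm A at 0) go to Firm A, those right go to Firm B.
  A at 3 (w=6) → Firm A
  D at 6 (w=60) → Firm A
  F at 11 (w=70) → Firm A
  C at 30 (w=2) → Firm B
  E at 33 (w=90) → Firm B
  B at 37 (w=50) → Firm B
Firm A captures 136; Firm B captures 142.

136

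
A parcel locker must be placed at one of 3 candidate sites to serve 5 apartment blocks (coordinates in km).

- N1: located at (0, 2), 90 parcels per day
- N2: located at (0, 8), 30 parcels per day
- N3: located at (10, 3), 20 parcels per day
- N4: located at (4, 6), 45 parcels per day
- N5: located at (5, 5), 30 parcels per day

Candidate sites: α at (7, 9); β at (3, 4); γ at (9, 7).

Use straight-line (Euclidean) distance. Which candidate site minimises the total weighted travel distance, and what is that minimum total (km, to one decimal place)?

β, total 783.6 km

Total weighted distance at each candidate:
  α (7, 9): total = 1562.3
  β (3, 4): total = 783.6
  γ (9, 7): total = 1644.4
Minimum is at β with total 783.6 km.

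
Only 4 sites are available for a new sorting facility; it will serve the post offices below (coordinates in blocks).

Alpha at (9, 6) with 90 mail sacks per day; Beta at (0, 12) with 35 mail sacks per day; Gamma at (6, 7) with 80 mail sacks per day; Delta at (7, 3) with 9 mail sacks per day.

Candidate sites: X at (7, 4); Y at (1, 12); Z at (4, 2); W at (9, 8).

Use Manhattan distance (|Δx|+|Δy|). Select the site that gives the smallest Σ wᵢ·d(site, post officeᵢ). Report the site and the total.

Total weighted distance at each candidate:
  X (7, 4): total = 1214
  Y (1, 12): total = 2230
  Z (4, 2): total = 1896
  W (9, 8): total = 1018
Minimum is at W with total 1018 blocks.

W, total 1018 blocks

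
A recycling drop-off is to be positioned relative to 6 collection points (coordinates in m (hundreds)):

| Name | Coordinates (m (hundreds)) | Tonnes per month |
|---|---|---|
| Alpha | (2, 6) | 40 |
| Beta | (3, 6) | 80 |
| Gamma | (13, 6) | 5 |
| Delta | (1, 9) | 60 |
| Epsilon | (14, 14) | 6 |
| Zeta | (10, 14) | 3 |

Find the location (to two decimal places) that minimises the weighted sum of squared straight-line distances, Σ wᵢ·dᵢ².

The minimiser of Σwᵢ‖p−pᵢ‖² is the weighted centroid p* = (Σwᵢpᵢ)/(Σwᵢ).
Σwᵢ = 194.
Σwᵢxᵢ = 40·2 + 80·3 + 5·13 + 60·1 + 6·14 + 3·10 = 559.
Σwᵢyᵢ = 40·6 + 80·6 + 5·6 + 60·9 + 6·14 + 3·14 = 1416.
x* = 559/194 = 2.88, y* = 1416/194 = 7.30.

(2.88, 7.30)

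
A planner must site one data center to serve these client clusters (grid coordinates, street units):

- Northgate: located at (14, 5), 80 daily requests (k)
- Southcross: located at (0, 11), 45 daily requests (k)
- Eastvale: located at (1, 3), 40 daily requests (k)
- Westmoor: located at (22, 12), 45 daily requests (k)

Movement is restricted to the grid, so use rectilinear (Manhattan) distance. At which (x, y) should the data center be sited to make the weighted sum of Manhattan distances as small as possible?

(14, 5)

Manhattan distance separates: Σwᵢ(|x−xᵢ|+|y−yᵢ|) = Σwᵢ|x−xᵢ| + Σwᵢ|y−yᵢ|, so x and y are optimised independently as 1-D weighted medians.
Total weight W = 210; half = 105.
x-coordinate, sorted with cumulative weight:
  x=0 (Southcross, w=45) cum 45
  x=1 (Eastvale, w=40) cum 85
  x=14 (Northgate, w=80) cum 165  ← median
  x=22 (Westmoor, w=45) cum 210
⇒ x* = 14
y-coordinate, sorted with cumulative weight:
  y=3 (Eastvale, w=40) cum 40
  y=5 (Northgate, w=80) cum 120  ← median
  y=11 (Southcross, w=45) cum 165
  y=12 (Westmoor, w=45) cum 210
⇒ y* = 5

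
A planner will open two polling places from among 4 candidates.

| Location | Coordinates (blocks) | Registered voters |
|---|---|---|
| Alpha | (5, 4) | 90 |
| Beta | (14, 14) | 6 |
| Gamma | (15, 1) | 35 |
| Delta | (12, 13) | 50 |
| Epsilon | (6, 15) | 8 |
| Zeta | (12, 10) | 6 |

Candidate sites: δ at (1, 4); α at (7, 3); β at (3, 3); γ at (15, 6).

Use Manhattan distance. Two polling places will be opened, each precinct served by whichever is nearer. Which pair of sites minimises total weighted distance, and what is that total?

Evaluate every pair (each demand assigned to the nearer of the two):
  {α, γ}: total = 1145
  {β, γ}: total = 1161
  {δ, γ}: total = 1259
  {δ, α}: total = 1654
  {α, β}: total = 1654
  {δ, β}: total = 2058
Best pair: {α, γ} with total 1145.

{α, γ}, total 1145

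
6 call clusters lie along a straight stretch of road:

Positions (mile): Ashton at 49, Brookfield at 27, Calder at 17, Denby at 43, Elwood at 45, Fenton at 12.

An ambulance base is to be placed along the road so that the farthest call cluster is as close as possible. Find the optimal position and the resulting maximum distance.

The 1-center on a line is the midpoint of the two extreme points: leftmost at 12, rightmost at 49.
Optimal location = (12 + 49)/2 = 30.5; maximum distance = (49 − 12)/2 = 18.5.

location 30.5, max distance 18.5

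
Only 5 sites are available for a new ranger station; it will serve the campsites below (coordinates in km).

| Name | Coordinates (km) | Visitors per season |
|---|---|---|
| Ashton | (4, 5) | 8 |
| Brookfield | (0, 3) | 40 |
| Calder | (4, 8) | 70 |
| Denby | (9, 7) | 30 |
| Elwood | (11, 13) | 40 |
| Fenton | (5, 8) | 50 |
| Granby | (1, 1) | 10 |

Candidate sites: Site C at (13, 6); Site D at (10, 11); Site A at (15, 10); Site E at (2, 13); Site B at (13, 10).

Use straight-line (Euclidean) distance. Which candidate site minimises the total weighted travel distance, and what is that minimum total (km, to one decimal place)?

Total weighted distance at each candidate:
  Site C (13, 6): total = 2208.7
  Site D (10, 11): total = 1688.9
  Site A (15, 10): total = 2619.0
  Site E (2, 13): total = 1899.4
  Site B (13, 10): total = 2174.9
Minimum is at Site D with total 1688.9 km.

Site D, total 1688.9 km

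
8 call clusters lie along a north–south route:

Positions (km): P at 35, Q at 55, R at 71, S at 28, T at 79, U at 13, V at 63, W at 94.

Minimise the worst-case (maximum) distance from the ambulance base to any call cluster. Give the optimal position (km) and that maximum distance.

location 53.5, max distance 40.5

The 1-center on a line is the midpoint of the two extreme points: leftmost at 13, rightmost at 94.
Optimal location = (13 + 94)/2 = 53.5; maximum distance = (94 − 13)/2 = 40.5.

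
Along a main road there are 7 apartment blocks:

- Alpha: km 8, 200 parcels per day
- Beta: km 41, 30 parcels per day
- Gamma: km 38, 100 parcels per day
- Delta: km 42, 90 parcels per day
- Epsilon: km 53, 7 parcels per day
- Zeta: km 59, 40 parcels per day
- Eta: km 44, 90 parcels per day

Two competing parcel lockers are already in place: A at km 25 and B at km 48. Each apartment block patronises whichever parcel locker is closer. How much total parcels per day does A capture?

The indifferent point is the midpoint (25+48)/2 = 36.5; apartment blocks left of it (closer to A at 25) go to A, those right go to B.
  Alpha at 8 (w=200) → A
  Gamma at 38 (w=100) → B
  Beta at 41 (w=30) → B
  Delta at 42 (w=90) → B
  Eta at 44 (w=90) → B
  Epsilon at 53 (w=7) → B
  Zeta at 59 (w=40) → B
A captures 200; B captures 357.

200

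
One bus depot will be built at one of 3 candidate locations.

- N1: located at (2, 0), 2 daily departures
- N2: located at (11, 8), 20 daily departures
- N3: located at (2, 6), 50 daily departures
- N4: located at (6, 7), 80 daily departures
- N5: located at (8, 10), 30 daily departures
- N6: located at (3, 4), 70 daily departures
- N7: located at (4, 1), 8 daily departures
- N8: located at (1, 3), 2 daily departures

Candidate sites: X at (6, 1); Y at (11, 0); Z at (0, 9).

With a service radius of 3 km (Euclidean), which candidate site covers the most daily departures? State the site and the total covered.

X, covering 8

Coverage radius r = 3 km; a point is covered iff (Δx)²+(Δy)² ≤ 3² = 9.
  X (6, 1): covers {N7} → 8
  Y (11, 0): covers {none} → 0
  Z (0, 9): covers {none} → 0
Maximum coverage at X: 8 daily departures.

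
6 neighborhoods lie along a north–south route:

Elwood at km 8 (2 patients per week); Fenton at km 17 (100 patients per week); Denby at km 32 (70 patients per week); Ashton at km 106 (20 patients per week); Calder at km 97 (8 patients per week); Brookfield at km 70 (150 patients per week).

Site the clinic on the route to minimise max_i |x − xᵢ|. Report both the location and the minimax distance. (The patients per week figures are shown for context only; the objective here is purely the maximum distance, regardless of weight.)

location 57, max distance 49

The 1-center on a line is the midpoint of the two extreme points: leftmost at 8, rightmost at 106.
Optimal location = (8 + 106)/2 = 57; maximum distance = (106 − 8)/2 = 49.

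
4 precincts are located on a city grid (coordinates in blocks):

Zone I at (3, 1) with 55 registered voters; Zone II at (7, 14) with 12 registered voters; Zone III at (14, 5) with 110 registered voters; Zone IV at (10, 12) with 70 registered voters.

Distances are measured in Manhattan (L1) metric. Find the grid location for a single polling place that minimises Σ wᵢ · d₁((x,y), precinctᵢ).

Manhattan distance separates: Σwᵢ(|x−xᵢ|+|y−yᵢ|) = Σwᵢ|x−xᵢ| + Σwᵢ|y−yᵢ|, so x and y are optimised independently as 1-D weighted medians.
Total weight W = 247; half = 123.5.
x-coordinate, sorted with cumulative weight:
  x=3 (Zone I, w=55) cum 55
  x=7 (Zone II, w=12) cum 67
  x=10 (Zone IV, w=70) cum 137  ← median
  x=14 (Zone III, w=110) cum 247
⇒ x* = 10
y-coordinate, sorted with cumulative weight:
  y=1 (Zone I, w=55) cum 55
  y=5 (Zone III, w=110) cum 165  ← median
  y=12 (Zone IV, w=70) cum 235
  y=14 (Zone II, w=12) cum 247
⇒ y* = 5

(10, 5)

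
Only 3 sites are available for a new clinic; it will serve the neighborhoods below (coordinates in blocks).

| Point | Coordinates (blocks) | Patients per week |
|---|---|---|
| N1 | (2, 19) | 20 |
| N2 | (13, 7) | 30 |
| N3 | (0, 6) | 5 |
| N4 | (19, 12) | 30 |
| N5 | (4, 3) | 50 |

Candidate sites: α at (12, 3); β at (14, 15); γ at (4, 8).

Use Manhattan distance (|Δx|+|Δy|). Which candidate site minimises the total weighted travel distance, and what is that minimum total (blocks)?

γ, total 1410 blocks

Total weighted distance at each candidate:
  α (12, 3): total = 1625
  β (14, 15): total = 2045
  γ (4, 8): total = 1410
Minimum is at γ with total 1410 blocks.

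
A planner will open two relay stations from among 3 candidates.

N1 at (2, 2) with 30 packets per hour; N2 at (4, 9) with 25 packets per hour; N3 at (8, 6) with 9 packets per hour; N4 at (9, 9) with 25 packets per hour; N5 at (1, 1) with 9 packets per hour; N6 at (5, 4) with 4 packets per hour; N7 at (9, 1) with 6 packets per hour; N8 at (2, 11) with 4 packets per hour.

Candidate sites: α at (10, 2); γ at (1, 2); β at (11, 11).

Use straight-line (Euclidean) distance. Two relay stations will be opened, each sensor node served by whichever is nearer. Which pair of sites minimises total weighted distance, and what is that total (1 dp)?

Evaluate every pair (each demand assigned to the nearer of the two):
  {γ, β}: total = 446.5
  {α, γ}: total = 509.0
  {α, β}: total = 680.5
Best pair: {γ, β} with total 446.5.

{γ, β}, total 446.5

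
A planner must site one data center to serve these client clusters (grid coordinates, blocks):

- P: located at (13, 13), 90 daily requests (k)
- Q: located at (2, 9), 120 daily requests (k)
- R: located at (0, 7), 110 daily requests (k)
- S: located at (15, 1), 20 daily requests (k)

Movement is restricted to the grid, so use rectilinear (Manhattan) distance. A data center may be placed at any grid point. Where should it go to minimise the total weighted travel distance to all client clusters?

Manhattan distance separates: Σwᵢ(|x−xᵢ|+|y−yᵢ|) = Σwᵢ|x−xᵢ| + Σwᵢ|y−yᵢ|, so x and y are optimised independently as 1-D weighted medians.
Total weight W = 340; half = 170.
x-coordinate, sorted with cumulative weight:
  x=0 (R, w=110) cum 110
  x=2 (Q, w=120) cum 230  ← median
  x=13 (P, w=90) cum 320
  x=15 (S, w=20) cum 340
⇒ x* = 2
y-coordinate, sorted with cumulative weight:
  y=1 (S, w=20) cum 20
  y=7 (R, w=110) cum 130
  y=9 (Q, w=120) cum 250  ← median
  y=13 (P, w=90) cum 340
⇒ y* = 9

(2, 9)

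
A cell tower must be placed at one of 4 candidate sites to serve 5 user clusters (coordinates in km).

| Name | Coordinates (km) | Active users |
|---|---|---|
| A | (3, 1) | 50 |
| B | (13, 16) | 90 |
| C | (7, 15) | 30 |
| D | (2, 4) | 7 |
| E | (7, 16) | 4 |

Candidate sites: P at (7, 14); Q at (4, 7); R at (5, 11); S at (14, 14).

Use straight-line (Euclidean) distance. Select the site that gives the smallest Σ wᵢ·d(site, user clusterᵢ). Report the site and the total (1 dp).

Total weighted distance at each candidate:
  P (7, 14): total = 1365.5
  Q (4, 7): total = 1769.2
  R (5, 11): total = 1568.0
  S (14, 14): total = 1403.3
Minimum is at P with total 1365.5 km.

P, total 1365.5 km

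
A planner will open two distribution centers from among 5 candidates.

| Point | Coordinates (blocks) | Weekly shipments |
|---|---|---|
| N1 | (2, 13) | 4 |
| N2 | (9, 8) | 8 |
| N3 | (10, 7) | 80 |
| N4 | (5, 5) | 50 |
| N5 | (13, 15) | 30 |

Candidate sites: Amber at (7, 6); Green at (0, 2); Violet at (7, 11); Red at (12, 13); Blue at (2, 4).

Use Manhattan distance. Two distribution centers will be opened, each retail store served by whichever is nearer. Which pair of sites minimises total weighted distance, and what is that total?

{Amber, Red}, total 632

Evaluate every pair (each demand assigned to the nearer of the two):
  {Amber, Red}: total = 632
  {Amber, Violet}: total = 830
  {Amber, Blue}: total = 988
  {Amber, Green}: total = 1000
  {Red, Blue}: total = 1030
  {Violet, Red}: total = 1118
  {Violet, Blue}: total = 1128
  {Green, Red}: total = 1234
  {Green, Violet}: total = 1328
  {Green, Blue}: total = 1864
Best pair: {Amber, Red} with total 632.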